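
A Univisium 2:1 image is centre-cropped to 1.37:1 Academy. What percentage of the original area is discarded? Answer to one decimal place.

The height stays; only width is cut (since 1.37:1 Academy is narrower than Univisium 2:1).
Area ratio = (1.370)/(2.000) = 68.50%; the remaining 31.50% is cropped out.

31.5%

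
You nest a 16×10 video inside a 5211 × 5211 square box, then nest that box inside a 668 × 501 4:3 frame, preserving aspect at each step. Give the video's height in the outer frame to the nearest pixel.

Inside the 5211×5211 canvas the video is width-limited at 5211.00 × 3256.88.
square in 668×501: fills the height, so the intermediate becomes 501.00 × 501.00 — a scale of ×0.0961.
Applying the same ×0.0961: 3256.88 → 313.12.

313 px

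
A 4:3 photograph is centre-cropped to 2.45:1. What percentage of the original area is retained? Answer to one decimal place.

54.4%

2.45:1 is wider than 4:3, so the crop keeps the full width and trims the height.
Fraction kept = (1.333)/(2.450) ≈ 54.42%.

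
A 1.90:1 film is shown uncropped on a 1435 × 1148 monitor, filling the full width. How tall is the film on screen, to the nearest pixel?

755 px

Content height = 1435 / 1.900 ≈ 755.26 px.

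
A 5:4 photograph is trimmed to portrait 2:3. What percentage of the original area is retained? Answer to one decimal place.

Going from 5:4 to portrait 2:3 means cutting width while keeping height.
Area ratio = (0.667)/(1.250) = 53.33% retained.

53.3%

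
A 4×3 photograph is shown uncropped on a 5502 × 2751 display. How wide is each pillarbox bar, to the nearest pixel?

4×3 (1.333) < 2:1 (2.000), so the photograph fills the height.
The photograph is 2751 × 4/3 ≈ 3668.00 px wide.
Leftover width: 5502 − 3668.00 = 1834.00 px → 917.00 each side.

917 px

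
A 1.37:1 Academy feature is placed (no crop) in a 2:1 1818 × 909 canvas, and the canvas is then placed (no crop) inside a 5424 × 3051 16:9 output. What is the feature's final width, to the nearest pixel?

Inside the 1818×909 canvas the feature is height-limited at 1245.33 × 909.00.
Second fit — the 2:1 canvas into 5424×3051 spans the width: 5424.00 × 2712.00 (×2.9835 from 1818×909).
Applying the same ×2.9835: 1245.33 → 3715.44.

3715 px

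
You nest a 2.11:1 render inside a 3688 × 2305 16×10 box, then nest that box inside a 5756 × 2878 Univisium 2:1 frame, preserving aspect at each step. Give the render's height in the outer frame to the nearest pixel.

Inside the 3688×2305 canvas the render is width-limited at 3688.00 × 1747.87.
Second fit — the 16×10 canvas into 5756×2878 spans the height: 4604.80 × 2878.00 (×1.2486 from 3688×2305).
Applying the same ×1.2486: 1747.87 → 2182.37.

2182 px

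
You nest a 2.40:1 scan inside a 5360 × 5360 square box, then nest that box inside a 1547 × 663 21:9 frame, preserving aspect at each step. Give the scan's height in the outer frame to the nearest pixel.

First fit — 2.40:1 into 5360×5360 spans the width: 5360.00 × 2233.33.
Second fit — the square canvas into 1547×663 spans the height: 663.00 × 663.00 (×0.1237 from 5360×5360).
The scan scales with it: height 2233.33 × 0.1237 ≈ 276.25.

276 px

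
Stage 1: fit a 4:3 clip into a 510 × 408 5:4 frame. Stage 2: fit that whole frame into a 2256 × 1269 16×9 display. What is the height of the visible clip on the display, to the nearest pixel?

1190 px

4:3 in 510×408: fills the width, so the clip is 510.00 × 382.50.
5:4 in 2256×1269: fills the height, so the intermediate becomes 1586.25 × 1269.00 — a scale of ×3.1103.
So the clip's height is 382.50 × 3.1103 ≈ 1189.69.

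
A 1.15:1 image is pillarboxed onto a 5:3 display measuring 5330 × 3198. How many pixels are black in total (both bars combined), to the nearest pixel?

1.15:1 is narrower than 5:3, so it spans the full height.
That makes the image 3677.7000 px wide (3198 × 1.150).
5330 − 3677.7000 = 1652.3000 px of bars.
That's 1652.3000 × 3198 ≈ 5284055 black pixels.

5284055 pixels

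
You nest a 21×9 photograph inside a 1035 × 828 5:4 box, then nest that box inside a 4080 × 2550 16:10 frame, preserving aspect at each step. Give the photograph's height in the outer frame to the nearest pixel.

First fit — 21×9 into 1035×828 spans the width: 1035.00 × 443.57.
Second fit — the 5:4 canvas into 4080×2550 spans the height: 3187.50 × 2550.00 (×3.0797 from 1035×828).
Applying the same ×3.0797: 443.57 → 1366.07.

1366 px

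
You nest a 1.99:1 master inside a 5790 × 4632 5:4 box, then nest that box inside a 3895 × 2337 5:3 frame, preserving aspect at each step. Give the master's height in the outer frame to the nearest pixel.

1468 px

First fit — 1.99:1 into 5790×4632 spans the width: 5790.00 × 2909.55.
5:4 in 3895×2337: fills the height, so the intermediate becomes 2921.25 × 2337.00 — a scale of ×0.5045.
So the master's height is 2909.55 × 0.5045 ≈ 1467.96.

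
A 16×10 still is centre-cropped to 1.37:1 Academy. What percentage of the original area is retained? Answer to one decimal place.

85.6%

1.37:1 Academy is narrower than 16×10, so the crop keeps the full height and trims the width.
Fraction kept = (1.370)/(1.600) ≈ 85.62%.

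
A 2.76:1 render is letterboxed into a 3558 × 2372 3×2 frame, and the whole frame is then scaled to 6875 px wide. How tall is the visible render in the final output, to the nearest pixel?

In the 3558×2372 frame the render fills the width: height = 3558 / 2.760 ≈ 1289.13 px.
Scaling 3558 → 6875 is ×1.9323, so the height becomes 1289.13 × 1.9323 ≈ 2490.94 px.

2491 px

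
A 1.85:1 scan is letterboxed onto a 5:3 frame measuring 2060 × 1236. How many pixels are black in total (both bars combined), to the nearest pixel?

252322 pixels

Since 1.850 > 1.667, the scan is width-limited.
Content height = 2060 / 1.850 ≈ 1113.5135 px.
Black = 1236 − 1113.5135 = 122.4865 px.
Across the 2060-px span: 122.4865 × 2060 ≈ 252322 px.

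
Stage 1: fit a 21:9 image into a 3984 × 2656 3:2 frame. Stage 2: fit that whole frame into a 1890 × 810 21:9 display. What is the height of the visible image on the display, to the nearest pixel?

521 px

Inside the 3984×2656 canvas the image is width-limited at 3984.00 × 1707.43.
Second fit — the 3:2 canvas into 1890×810 spans the height: 1215.00 × 810.00 (×0.3050 from 3984×2656).
So the image's height is 1707.43 × 0.3050 ≈ 520.71.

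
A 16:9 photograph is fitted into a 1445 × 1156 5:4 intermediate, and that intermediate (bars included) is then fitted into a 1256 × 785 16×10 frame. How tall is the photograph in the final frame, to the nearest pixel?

First fit — 16:9 into 1445×1156 spans the width: 1445.00 × 812.81.
Second fit — the 5:4 canvas into 1256×785 spans the height: 981.25 × 785.00 (×0.6791 from 1445×1156).
Applying the same ×0.6791: 812.81 → 551.95.

552 px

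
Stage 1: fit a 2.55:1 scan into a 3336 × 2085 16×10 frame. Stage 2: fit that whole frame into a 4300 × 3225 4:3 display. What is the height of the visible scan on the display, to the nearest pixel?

1686 px

First fit — 2.55:1 into 3336×2085 spans the width: 3336.00 × 1308.24.
Second fit — the 16×10 canvas into 4300×3225 spans the width: 4300.00 × 2687.50 (×1.2890 from 3336×2085).
The scan scales with it: height 1308.24 × 1.2890 ≈ 1686.27.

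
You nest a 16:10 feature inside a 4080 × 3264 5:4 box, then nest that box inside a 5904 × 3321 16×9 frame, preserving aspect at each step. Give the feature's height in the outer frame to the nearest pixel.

2595 px

16:10 in 4080×3264: fills the width, so the feature is 4080.00 × 2550.00.
The 5:4 canvas is height-limited in 5904×3321, giving 4151.25 × 3321.00; scale factor 1.0175.
So the feature's height is 2550.00 × 1.0175 ≈ 2594.53.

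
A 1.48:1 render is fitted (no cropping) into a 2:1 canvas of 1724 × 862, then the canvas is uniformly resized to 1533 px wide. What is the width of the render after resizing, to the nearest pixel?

1134 px

Fitted into 1724×862, the render spans the height; its width is 862 × 1.480 ≈ 1275.76 px.
Scaling 1724 → 1533 is ×0.8892, so the width becomes 1275.76 × 0.8892 ≈ 1134.42 px.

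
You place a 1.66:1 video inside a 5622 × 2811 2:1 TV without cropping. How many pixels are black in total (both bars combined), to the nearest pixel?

1.66:1 is narrower than 2:1, so it spans the full height.
Content width = 2811 × 1.660 ≈ 4666.2600 px.
Leftover width: 5622 − 4666.2600 = 955.7400 px.
Bar area = 955.7400 × 2811 ≈ 2686585 px.

2686585 pixels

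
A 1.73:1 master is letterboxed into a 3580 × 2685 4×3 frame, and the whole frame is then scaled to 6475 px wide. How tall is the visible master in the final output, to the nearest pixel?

Fitted into 3580×2685, the master spans the width; its height is 3580 / 1.730 ≈ 2069.36 px.
Resizing to 6475 px wide multiplies everything by 1.8087: 2069.36 → 3742.77 px.

3743 px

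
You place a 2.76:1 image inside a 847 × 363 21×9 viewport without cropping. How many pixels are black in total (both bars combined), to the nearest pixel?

2.76:1 (2.760) > 21×9 (2.333), so the image fills the width.
The image is 847 / 2.760 ≈ 306.8841 px tall.
363 − 306.8841 = 56.1159 px of bars.
Bar area = 56.1159 × 847 ≈ 47530 px.

47530 pixels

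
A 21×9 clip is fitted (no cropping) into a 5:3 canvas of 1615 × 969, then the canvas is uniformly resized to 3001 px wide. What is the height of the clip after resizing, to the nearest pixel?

Fitted into 1615×969, the clip spans the width; its height is 1615 × 9/21 ≈ 692.14 px.
Resizing to 3001 px wide multiplies everything by 1.8582: 692.14 → 1286.14 px.

1286 px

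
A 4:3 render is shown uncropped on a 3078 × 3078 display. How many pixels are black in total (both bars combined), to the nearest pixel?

2368521 pixels

4:3 is wider than square, so it spans the full width.
The render is 3078 × 3/4 ≈ 2308.5000 px tall.
3078 − 2308.5000 = 769.5000 px of bars.
That's 769.5000 × 3078 ≈ 2368521 black pixels.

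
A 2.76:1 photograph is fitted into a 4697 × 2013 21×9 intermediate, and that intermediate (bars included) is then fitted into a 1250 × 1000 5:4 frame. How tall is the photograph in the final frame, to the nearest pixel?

453 px

2.76:1 in 4697×2013: fills the width, so the photograph is 4697.00 × 1701.81.
The 21×9 canvas is width-limited in 1250×1000, giving 1250.00 × 535.71; scale factor 0.2661.
The photograph scales with it: height 1701.81 × 0.2661 ≈ 452.90.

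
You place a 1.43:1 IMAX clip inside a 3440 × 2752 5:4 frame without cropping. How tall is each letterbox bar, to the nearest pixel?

1.43:1 IMAX (1.430) > 5:4 (1.250), so the clip fills the width.
That makes the image 2405.59 px tall (3440 / 1.430).
Leftover height: 2752 − 2405.59 = 346.41 px → 173.20 each side.

173 px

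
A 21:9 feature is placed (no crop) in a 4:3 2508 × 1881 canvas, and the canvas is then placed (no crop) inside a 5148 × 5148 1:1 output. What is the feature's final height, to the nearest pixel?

2206 px

First fit — 21:9 into 2508×1881 spans the width: 2508.00 × 1074.86.
4:3 in 5148×5148: fills the width, so the intermediate becomes 5148.00 × 3861.00 — a scale of ×2.0526.
Applying the same ×2.0526: 1074.86 → 2206.29.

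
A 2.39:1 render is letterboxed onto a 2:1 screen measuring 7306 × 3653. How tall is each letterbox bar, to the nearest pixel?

2.39:1 is wider than 2:1, so it spans the full width.
That makes the image 3056.90 px tall (7306 / 2.390).
Black = 3653 − 3056.90 = 596.10 px, or 298.05 per bar.

298 px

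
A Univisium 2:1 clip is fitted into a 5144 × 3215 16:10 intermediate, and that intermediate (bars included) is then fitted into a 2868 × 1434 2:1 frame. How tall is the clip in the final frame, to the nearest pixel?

Inside the 5144×3215 canvas the clip is width-limited at 5144.00 × 2572.00.
16:10 in 2868×1434: fills the height, so the intermediate becomes 2294.40 × 1434.00 — a scale of ×0.4460.
Applying the same ×0.4460: 2572.00 → 1147.20.

1147 px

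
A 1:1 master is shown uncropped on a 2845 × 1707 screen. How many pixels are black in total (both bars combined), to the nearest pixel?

1:1 is narrower than 5:3, so it spans the full height.
That makes the image 1707.0000 px wide (1707 × 1/1).
Black = 2845 − 1707.0000 = 1138.0000 px.
Across the 1707-px span: 1138.0000 × 1707 ≈ 1942566 px.

1942566 pixels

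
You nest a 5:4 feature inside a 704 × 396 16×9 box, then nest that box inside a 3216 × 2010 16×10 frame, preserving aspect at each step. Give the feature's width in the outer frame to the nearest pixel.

Inside the 704×396 canvas the feature is height-limited at 495.00 × 396.00.
The 16×9 canvas is width-limited in 3216×2010, giving 3216.00 × 1809.00; scale factor 4.5682.
Applying the same ×4.5682: 495.00 → 2261.25.

2261 px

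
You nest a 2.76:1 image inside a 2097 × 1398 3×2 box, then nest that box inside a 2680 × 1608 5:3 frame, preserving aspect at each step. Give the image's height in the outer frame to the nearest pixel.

Inside the 2097×1398 canvas the image is width-limited at 2097.00 × 759.78.
Second fit — the 3×2 canvas into 2680×1608 spans the height: 2412.00 × 1608.00 (×1.1502 from 2097×1398).
So the image's height is 759.78 × 1.1502 ≈ 873.91.

874 px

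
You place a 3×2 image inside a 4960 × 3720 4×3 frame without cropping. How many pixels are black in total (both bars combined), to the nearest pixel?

3×2 (1.500) > 4×3 (1.333), so the image fills the width.
Content height = 4960 × 2/3 ≈ 3306.6667 px.
Black = 3720 − 3306.6667 = 413.3333 px.
That's 413.3333 × 4960 ≈ 2050133 black pixels.

2050133 pixels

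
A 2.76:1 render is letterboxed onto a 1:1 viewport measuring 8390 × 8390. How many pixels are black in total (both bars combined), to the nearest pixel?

2.76:1 is wider than 1:1, so it spans the full width.
That makes the image 3039.8551 px tall (8390 / 2.760).
Black = 8390 − 3039.8551 = 5350.1449 px.
That's 5350.1449 × 8390 ≈ 44887716 black pixels.

44887716 pixels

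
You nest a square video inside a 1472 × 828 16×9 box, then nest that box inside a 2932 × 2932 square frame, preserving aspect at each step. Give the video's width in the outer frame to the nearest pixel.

Inside the 1472×828 canvas the video is height-limited at 828.00 × 828.00.
16×9 in 2932×2932: fills the width, so the intermediate becomes 2932.00 × 1649.25 — a scale of ×1.9918.
So the video's width is 828.00 × 1.9918 ≈ 1649.25.

1649 px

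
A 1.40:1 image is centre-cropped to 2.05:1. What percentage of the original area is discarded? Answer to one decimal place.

31.7%

Going from 1.40:1 to 2.05:1 means cutting height while keeping width.
Fraction kept = (1.400)/(2.050) ≈ 68.29%, so 31.71% is lost.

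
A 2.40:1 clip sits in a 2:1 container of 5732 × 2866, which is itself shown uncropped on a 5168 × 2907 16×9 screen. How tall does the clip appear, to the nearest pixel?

2153 px

Inside the 5732×2866 canvas the clip is width-limited at 5732.00 × 2388.33.
Second fit — the 2:1 canvas into 5168×2907 spans the width: 5168.00 × 2584.00 (×0.9016 from 5732×2866).
Applying the same ×0.9016: 2388.33 → 2153.33.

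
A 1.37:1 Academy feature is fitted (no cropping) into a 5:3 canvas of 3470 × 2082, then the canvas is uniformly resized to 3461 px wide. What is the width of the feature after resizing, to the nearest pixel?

2845 px

Fitted into 3470×2082, the feature spans the height; its width is 2082 × 1.370 ≈ 2852.34 px.
Resizing to 3461 px wide multiplies everything by 0.9974: 2852.34 → 2844.94 px.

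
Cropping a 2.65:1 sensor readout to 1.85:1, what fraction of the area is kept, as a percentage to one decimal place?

69.8%

Going from 2.65:1 to 1.85:1 means cutting width while keeping height.
Fraction kept = (1.850)/(2.650) ≈ 69.81%.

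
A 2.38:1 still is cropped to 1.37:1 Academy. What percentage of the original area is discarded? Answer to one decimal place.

42.4%

Going from 2.38:1 to 1.37:1 Academy means cutting width while keeping height.
Area ratio = (1.370)/(2.380) = 57.56%; the remaining 42.44% is cropped out.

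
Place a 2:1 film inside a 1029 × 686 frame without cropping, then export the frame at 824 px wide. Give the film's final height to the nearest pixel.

Fitted into 1029×686, the film spans the width; its height is 1029 × 1/2 ≈ 514.50 px.
Resizing to 824 px wide multiplies everything by 0.8008: 514.50 → 412.00 px.

412 px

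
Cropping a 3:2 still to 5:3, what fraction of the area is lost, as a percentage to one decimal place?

10.0%

The width stays; only height is cut (since 5:3 is wider than 3:2).
(1.500)/(1.667) ≈ 0.900 of the area survives, leaving 10.00% discarded.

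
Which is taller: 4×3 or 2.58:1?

4×3 = 1.333 and 2.58; 2.58 > 1.333. The smaller width-to-height ratio is the taller frame.

4×3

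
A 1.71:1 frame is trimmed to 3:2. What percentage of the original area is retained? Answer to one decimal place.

3:2 is narrower than 1.71:1, so the crop keeps the full height and trims the width.
Fraction kept = (1.500)/(1.710) ≈ 87.72%.

87.7%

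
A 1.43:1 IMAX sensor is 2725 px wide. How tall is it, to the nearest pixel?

2725 / 1.430 = 1905.59.

1906 px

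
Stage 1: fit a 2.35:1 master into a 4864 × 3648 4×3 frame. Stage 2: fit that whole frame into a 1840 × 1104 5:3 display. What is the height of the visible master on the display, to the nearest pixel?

626 px

First fit — 2.35:1 into 4864×3648 spans the width: 4864.00 × 2069.79.
4×3 in 1840×1104: fills the height, so the intermediate becomes 1472.00 × 1104.00 — a scale of ×0.3026.
So the master's height is 2069.79 × 0.3026 ≈ 626.38.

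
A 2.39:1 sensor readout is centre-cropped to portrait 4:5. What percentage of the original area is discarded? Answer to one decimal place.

66.5%

The height stays; only width is cut (since portrait 4:5 is narrower than 2.39:1).
Area ratio = (0.800)/(2.390) = 33.47%; the remaining 66.53% is cropped out.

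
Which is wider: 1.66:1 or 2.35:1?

2.35:1

1.66 and 2.35; 2.35 > 1.66.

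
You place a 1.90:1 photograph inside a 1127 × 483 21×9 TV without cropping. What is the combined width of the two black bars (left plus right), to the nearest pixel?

209 px

Since 1.900 < 2.333, the photograph is height-limited.
The photograph is 483 × 1.900 ≈ 917.70 px wide.
Leftover width: 1127 − 917.70 = 209.30 px.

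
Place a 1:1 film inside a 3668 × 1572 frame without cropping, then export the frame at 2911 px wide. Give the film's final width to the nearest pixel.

1248 px

Fitted into 3668×1572, the film spans the height; its width is 1572 × 1/1 ≈ 1572.00 px.
Scaling 3668 → 2911 is ×0.7936, so the width becomes 1572.00 × 0.7936 ≈ 1247.57 px.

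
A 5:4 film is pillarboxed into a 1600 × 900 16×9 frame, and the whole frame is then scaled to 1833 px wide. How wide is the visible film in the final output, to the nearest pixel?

1289 px

In the 1600×900 frame the film fills the height: width = 900 × 5/4 ≈ 1125.00 px.
Scaling 1600 → 1833 is ×1.1456, so the width becomes 1125.00 × 1.1456 ≈ 1288.83 px.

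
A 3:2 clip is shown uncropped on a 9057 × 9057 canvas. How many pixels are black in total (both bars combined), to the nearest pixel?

27343083 pixels

3:2 is wider than square, so it spans the full width.
Content height = 9057 × 2/3 ≈ 6038.0000 px.
Leftover height: 9057 − 6038.0000 = 3019.0000 px.
That's 3019.0000 × 9057 ≈ 27343083 black pixels.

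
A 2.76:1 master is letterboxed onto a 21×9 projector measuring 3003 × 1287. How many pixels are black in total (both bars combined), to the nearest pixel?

2.76:1 (2.760) > 21×9 (2.333), so the master fills the width.
Content height = 3003 / 2.760 ≈ 1088.0435 px.
Black = 1287 − 1088.0435 = 198.9565 px.
That's 198.9565 × 3003 ≈ 597466 black pixels.

597466 pixels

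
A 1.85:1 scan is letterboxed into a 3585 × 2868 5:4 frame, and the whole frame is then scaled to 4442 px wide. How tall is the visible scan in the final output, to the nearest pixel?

2401 px

At 3585×2868 the scan is width-limited, so height = 3585 / 1.850 ≈ 1937.84 px.
Scaling 3585 → 4442 is ×1.2391, so the height becomes 1937.84 × 1.2391 ≈ 2401.08 px.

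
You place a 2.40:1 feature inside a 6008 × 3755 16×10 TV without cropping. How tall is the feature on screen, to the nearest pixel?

2.40:1 (2.400) > 16×10 (1.600), so the feature fills the width.
Content height = 6008 / 2.400 ≈ 2503.33 px.

2503 px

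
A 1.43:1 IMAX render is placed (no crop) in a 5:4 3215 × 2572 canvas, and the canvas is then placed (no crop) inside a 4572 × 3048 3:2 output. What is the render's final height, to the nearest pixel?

2664 px

Inside the 3215×2572 canvas the render is width-limited at 3215.00 × 2248.25.
Second fit — the 5:4 canvas into 4572×3048 spans the height: 3810.00 × 3048.00 (×1.1851 from 3215×2572).
Applying the same ×1.1851: 2248.25 → 2664.34.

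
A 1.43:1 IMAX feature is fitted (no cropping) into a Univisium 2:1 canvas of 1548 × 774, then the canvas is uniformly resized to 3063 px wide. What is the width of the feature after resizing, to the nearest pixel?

2190 px

Fitted into 1548×774, the feature spans the height; its width is 774 × 1.430 ≈ 1106.82 px.
Resizing to 3063 px wide multiplies everything by 1.9787: 1106.82 → 2190.05 px.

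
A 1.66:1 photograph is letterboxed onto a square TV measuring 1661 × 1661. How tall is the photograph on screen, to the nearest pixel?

1001 px

1.66:1 is wider than square, so it spans the full width.
Content height = 1661 / 1.660 ≈ 1000.60 px.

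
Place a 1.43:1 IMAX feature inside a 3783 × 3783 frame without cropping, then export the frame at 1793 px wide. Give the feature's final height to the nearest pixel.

At 3783×3783 the feature is width-limited, so height = 3783 / 1.430 ≈ 2645.45 px.
Resizing to 1793 px wide multiplies everything by 0.4740: 2645.45 → 1253.85 px.

1254 px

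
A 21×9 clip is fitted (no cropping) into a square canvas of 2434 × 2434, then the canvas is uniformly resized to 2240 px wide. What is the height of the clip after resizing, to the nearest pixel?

960 px

At 2434×2434 the clip is width-limited, so height = 2434 × 9/21 ≈ 1043.14 px.
Scaling 2434 → 2240 is ×0.9203, so the height becomes 1043.14 × 0.9203 ≈ 960.00 px.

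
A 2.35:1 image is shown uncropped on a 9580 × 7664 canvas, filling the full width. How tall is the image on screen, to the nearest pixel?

Content height = 9580 / 2.350 ≈ 4076.60 px.

4077 px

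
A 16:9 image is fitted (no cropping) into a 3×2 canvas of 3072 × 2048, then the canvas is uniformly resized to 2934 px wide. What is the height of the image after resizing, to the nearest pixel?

1650 px

In the 3072×2048 frame the image fills the width: height = 3072 × 9/16 ≈ 1728.00 px.
Resizing to 2934 px wide multiplies everything by 0.9551: 1728.00 → 1650.38 px.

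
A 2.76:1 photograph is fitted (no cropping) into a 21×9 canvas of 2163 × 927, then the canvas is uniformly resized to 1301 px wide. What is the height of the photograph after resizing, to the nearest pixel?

471 px

In the 2163×927 frame the photograph fills the width: height = 2163 / 2.760 ≈ 783.70 px.
The frame scales by 1301/2163 = 0.6015; 783.70 × 0.6015 ≈ 471.38 px.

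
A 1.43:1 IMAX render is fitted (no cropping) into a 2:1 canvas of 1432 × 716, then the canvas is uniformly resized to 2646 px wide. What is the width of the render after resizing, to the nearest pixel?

1892 px

At 1432×716 the render is height-limited, so width = 716 × 1.430 ≈ 1023.88 px.
The frame scales by 2646/1432 = 1.8478; 1023.88 × 1.8478 ≈ 1891.89 px.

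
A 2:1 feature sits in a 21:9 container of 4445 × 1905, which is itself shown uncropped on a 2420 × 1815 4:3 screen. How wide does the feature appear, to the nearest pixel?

2074 px

2:1 in 4445×1905: fills the height, so the feature is 3810.00 × 1905.00.
Second fit — the 21:9 canvas into 2420×1815 spans the width: 2420.00 × 1037.14 (×0.5444 from 4445×1905).
So the feature's width is 3810.00 × 0.5444 ≈ 2074.29.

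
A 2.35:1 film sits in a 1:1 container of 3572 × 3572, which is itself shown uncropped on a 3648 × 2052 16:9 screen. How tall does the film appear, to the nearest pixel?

873 px

First fit — 2.35:1 into 3572×3572 spans the width: 3572.00 × 1520.00.
Second fit — the 1:1 canvas into 3648×2052 spans the height: 2052.00 × 2052.00 (×0.5745 from 3572×3572).
The film scales with it: height 1520.00 × 0.5745 ≈ 873.19.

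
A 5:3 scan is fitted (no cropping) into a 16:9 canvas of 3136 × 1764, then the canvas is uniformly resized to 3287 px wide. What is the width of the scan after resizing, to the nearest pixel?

3082 px

In the 3136×1764 frame the scan fills the height: width = 1764 × 5/3 ≈ 2940.00 px.
The frame scales by 3287/3136 = 1.0482; 2940.00 × 1.0482 ≈ 3081.56 px.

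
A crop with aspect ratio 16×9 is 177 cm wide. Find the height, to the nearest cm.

At 16×9, 177·9/16 ≈ 99.56.

100 cm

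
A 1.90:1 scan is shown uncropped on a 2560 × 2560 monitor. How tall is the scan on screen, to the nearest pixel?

1.90:1 is wider than 1:1, so it spans the full width.
The scan is 2560 / 1.900 ≈ 1347.37 px tall.

1347 px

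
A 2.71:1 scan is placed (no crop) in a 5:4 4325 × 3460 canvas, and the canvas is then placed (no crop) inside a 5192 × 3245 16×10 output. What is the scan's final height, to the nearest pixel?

1497 px

2.71:1 in 4325×3460: fills the width, so the scan is 4325.00 × 1595.94.
The 5:4 canvas is height-limited in 5192×3245, giving 4056.25 × 3245.00; scale factor 0.9379.
Applying the same ×0.9379: 1595.94 → 1496.77.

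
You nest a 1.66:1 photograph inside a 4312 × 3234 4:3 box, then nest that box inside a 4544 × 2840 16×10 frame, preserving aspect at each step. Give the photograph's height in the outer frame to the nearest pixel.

2281 px

First fit — 1.66:1 into 4312×3234 spans the width: 4312.00 × 2597.59.
4:3 in 4544×2840: fills the height, so the intermediate becomes 3786.67 × 2840.00 — a scale of ×0.8782.
Applying the same ×0.8782: 2597.59 → 2281.12.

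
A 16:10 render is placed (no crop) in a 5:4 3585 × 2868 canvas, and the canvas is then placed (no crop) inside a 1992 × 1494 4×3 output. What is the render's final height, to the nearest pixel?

1167 px

Inside the 3585×2868 canvas the render is width-limited at 3585.00 × 2240.62.
Second fit — the 5:4 canvas into 1992×1494 spans the height: 1867.50 × 1494.00 (×0.5209 from 3585×2868).
The render scales with it: height 2240.62 × 0.5209 ≈ 1167.19.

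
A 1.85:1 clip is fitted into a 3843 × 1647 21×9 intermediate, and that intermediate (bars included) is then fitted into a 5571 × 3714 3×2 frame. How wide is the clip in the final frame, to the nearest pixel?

Inside the 3843×1647 canvas the clip is height-limited at 3046.95 × 1647.00.
Second fit — the 21×9 canvas into 5571×3714 spans the width: 5571.00 × 2387.57 (×1.4496 from 3843×1647).
So the clip's width is 3046.95 × 1.4496 ≈ 4417.01.

4417 px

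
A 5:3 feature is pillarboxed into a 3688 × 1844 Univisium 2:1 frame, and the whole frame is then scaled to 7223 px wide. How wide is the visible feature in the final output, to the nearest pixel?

Fitted into 3688×1844, the feature spans the height; its width is 1844 × 5/3 ≈ 3073.33 px.
Scaling 3688 → 7223 is ×1.9585, so the width becomes 3073.33 × 1.9585 ≈ 6019.17 px.

6019 px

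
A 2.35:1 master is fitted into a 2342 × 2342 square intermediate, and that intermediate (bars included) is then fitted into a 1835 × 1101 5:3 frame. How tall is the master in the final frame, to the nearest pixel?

469 px

First fit — 2.35:1 into 2342×2342 spans the width: 2342.00 × 996.60.
The square canvas is height-limited in 1835×1101, giving 1101.00 × 1101.00; scale factor 0.4701.
So the master's height is 996.60 × 0.4701 ≈ 468.51.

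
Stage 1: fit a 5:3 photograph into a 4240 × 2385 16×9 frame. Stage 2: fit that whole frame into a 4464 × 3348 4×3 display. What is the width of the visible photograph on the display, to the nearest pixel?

4185 px

First fit — 5:3 into 4240×2385 spans the height: 3975.00 × 2385.00.
Second fit — the 16×9 canvas into 4464×3348 spans the width: 4464.00 × 2511.00 (×1.0528 from 4240×2385).
Applying the same ×1.0528: 3975.00 → 4185.00.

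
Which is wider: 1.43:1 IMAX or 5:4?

1.43 and 5:4 = 1.25; 1.43 > 1.25.

1.43:1 IMAX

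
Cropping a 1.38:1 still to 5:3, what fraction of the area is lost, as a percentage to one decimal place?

The width stays; only height is cut (since 5:3 is wider than 1.38:1).
Area ratio = (1.380)/(1.667) = 82.80%; the remaining 17.20% is cropped out.

17.2%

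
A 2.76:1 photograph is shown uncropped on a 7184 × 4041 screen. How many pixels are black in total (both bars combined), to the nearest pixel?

10331321 pixels

2.76:1 (2.760) > 16:9 (1.778), so the photograph fills the width.
That makes the image 2602.8986 px tall (7184 / 2.760).
Leftover height: 4041 − 2602.8986 = 1438.1014 px.
That's 1438.1014 × 7184 ≈ 10331321 black pixels.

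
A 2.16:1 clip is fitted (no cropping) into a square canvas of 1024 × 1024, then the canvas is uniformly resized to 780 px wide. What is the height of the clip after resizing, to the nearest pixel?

361 px

At 1024×1024 the clip is width-limited, so height = 1024 / 2.160 ≈ 474.07 px.
Scaling 1024 → 780 is ×0.7617, so the height becomes 474.07 × 0.7617 ≈ 361.11 px.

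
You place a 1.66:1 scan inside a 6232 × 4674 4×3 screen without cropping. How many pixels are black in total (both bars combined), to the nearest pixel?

Since 1.660 > 1.333, the scan is width-limited.
That makes the image 3754.2169 px tall (6232 / 1.660).
Black = 4674 − 3754.2169 = 919.7831 px.
That's 919.7831 × 6232 ≈ 5732088 black pixels.

5732088 pixels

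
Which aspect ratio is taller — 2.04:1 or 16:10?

16:10

2.04 and 16:10 = 1.6; 2.04 > 1.6. The smaller width-to-height ratio is the taller frame.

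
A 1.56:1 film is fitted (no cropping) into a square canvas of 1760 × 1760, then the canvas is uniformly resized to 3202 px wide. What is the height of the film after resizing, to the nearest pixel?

At 1760×1760 the film is width-limited, so height = 1760 / 1.560 ≈ 1128.21 px.
The frame scales by 3202/1760 = 1.8193; 1128.21 × 1.8193 ≈ 2052.56 px.

2053 px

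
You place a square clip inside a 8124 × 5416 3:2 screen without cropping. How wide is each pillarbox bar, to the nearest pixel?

1354 px

square (1.000) < 3:2 (1.500), so the clip fills the height.
That makes the image 5416.00 px wide (5416 × 1/1).
Leftover width: 8124 − 5416.00 = 2708.00 px → 1354.00 each side.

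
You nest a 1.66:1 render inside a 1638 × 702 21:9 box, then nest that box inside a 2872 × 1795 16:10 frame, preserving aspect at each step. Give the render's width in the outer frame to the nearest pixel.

Inside the 1638×702 canvas the render is height-limited at 1165.32 × 702.00.
Second fit — the 21:9 canvas into 2872×1795 spans the width: 2872.00 × 1230.86 (×1.7534 from 1638×702).
The render scales with it: width 1165.32 × 1.7534 ≈ 2043.22.

2043 px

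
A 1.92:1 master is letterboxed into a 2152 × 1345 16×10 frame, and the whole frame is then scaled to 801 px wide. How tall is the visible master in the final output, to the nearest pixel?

417 px

In the 2152×1345 frame the master fills the width: height = 2152 / 1.920 ≈ 1120.83 px.
Resizing to 801 px wide multiplies everything by 0.3722: 1120.83 → 417.19 px.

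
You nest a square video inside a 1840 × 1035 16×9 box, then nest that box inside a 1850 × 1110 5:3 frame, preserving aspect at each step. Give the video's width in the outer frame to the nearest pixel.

Inside the 1840×1035 canvas the video is height-limited at 1035.00 × 1035.00.
Second fit — the 16×9 canvas into 1850×1110 spans the width: 1850.00 × 1040.62 (×1.0054 from 1840×1035).
Applying the same ×1.0054: 1035.00 → 1040.62.

1041 px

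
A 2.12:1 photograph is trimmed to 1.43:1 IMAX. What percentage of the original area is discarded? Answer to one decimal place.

1.43:1 IMAX is narrower than 2.12:1, so the crop keeps the full height and trims the width.
Area ratio = (1.430)/(2.120) = 67.45%; the remaining 32.55% is cropped out.

32.5%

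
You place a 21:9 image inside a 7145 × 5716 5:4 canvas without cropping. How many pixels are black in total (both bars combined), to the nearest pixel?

18961809 pixels

Since 2.333 > 1.250, the image is width-limited.
That makes the image 3062.1429 px tall (7145 × 9/21).
5716 − 3062.1429 = 2653.8571 px of bars.
That's 2653.8571 × 7145 ≈ 18961809 black pixels.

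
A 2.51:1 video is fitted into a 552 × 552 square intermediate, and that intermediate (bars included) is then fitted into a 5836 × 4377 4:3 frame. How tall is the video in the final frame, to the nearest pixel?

1744 px

Inside the 552×552 canvas the video is width-limited at 552.00 × 219.92.
Second fit — the square canvas into 5836×4377 spans the height: 4377.00 × 4377.00 (×7.9293 from 552×552).
Applying the same ×7.9293: 219.92 → 1743.82.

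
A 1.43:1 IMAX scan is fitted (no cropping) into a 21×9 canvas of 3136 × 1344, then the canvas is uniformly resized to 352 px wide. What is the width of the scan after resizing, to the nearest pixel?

Fitted into 3136×1344, the scan spans the height; its width is 1344 × 1.430 ≈ 1921.92 px.
The frame scales by 352/3136 = 0.1122; 1921.92 × 0.1122 ≈ 215.73 px.

216 px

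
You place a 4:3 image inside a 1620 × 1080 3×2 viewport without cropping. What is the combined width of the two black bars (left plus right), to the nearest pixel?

180 px

4:3 is narrower than 3×2, so it spans the full height.
Content width = 1080 × 4/3 ≈ 1440.00 px.
Black = 1620 − 1440.00 = 180.00 px.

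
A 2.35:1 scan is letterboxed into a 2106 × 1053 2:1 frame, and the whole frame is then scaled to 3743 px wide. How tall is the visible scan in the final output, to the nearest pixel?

In the 2106×1053 frame the scan fills the width: height = 2106 / 2.350 ≈ 896.17 px.
Scaling 2106 → 3743 is ×1.7773, so the height becomes 896.17 × 1.7773 ≈ 1592.77 px.

1593 px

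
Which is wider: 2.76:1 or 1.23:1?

2.76 and 1.23; 2.76 > 1.23.

2.76:1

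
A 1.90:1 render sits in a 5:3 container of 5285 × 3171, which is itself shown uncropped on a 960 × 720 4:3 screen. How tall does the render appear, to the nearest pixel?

505 px

1.90:1 in 5285×3171: fills the width, so the render is 5285.00 × 2781.58.
Second fit — the 5:3 canvas into 960×720 spans the width: 960.00 × 576.00 (×0.1816 from 5285×3171).
The render scales with it: height 2781.58 × 0.1816 ≈ 505.26.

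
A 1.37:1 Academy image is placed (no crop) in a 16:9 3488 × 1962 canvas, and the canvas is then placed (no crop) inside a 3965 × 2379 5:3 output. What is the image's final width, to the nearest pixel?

3056 px

1.37:1 Academy in 3488×1962: fills the height, so the image is 2687.94 × 1962.00.
Second fit — the 16:9 canvas into 3965×2379 spans the width: 3965.00 × 2230.31 (×1.1368 from 3488×1962).
So the image's width is 2687.94 × 1.1368 ≈ 3055.53.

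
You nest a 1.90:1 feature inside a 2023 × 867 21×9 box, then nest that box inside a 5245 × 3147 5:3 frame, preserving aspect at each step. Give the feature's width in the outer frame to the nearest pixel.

4271 px

First fit — 1.90:1 into 2023×867 spans the height: 1647.30 × 867.00.
The 21×9 canvas is width-limited in 5245×3147, giving 5245.00 × 2247.86; scale factor 2.5927.
Applying the same ×2.5927: 1647.30 → 4270.93.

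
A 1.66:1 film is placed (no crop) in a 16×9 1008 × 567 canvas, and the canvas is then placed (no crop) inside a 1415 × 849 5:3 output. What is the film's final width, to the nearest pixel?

1321 px

Inside the 1008×567 canvas the film is height-limited at 941.22 × 567.00.
Second fit — the 16×9 canvas into 1415×849 spans the width: 1415.00 × 795.94 (×1.4038 from 1008×567).
So the film's width is 941.22 × 1.4038 ≈ 1321.26.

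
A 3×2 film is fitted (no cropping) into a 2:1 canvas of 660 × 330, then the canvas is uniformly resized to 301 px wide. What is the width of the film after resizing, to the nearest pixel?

226 px

Fitted into 660×330, the film spans the height; its width is 330 × 3/2 ≈ 495.00 px.
The frame scales by 301/660 = 0.4561; 495.00 × 0.4561 ≈ 225.75 px.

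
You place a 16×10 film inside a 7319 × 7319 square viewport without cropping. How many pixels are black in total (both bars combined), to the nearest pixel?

20087910 pixels

16×10 is wider than square, so it spans the full width.
That makes the image 4574.3750 px tall (7319 × 10/16).
Leftover height: 7319 − 4574.3750 = 2744.6250 px.
Bar area = 2744.6250 × 7319 ≈ 20087910 px.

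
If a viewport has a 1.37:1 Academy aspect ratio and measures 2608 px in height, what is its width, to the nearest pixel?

3573 px

2608 × 1.370 = 3572.96.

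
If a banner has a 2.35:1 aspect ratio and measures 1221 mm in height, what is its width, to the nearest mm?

Width = 1221 × 2.350 = 2869.35.

2869 mm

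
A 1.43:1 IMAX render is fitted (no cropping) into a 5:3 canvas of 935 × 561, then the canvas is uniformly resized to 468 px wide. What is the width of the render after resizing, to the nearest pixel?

402 px

At 935×561 the render is height-limited, so width = 561 × 1.430 ≈ 802.23 px.
Resizing to 468 px wide multiplies everything by 0.5005: 802.23 → 401.54 px.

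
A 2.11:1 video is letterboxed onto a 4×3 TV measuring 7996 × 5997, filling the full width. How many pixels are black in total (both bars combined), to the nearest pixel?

Content height = 7996 / 2.110 ≈ 3789.5735 px.
Black = 5997 − 3789.5735 = 2207.4265 px.
That's 2207.4265 × 7996 ≈ 17650583 black pixels.

17650583 pixels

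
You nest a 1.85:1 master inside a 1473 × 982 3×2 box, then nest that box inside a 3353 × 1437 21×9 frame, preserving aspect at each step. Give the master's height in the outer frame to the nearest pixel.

1165 px

1.85:1 in 1473×982: fills the width, so the master is 1473.00 × 796.22.
Second fit — the 3×2 canvas into 3353×1437 spans the height: 2155.50 × 1437.00 (×1.4633 from 1473×982).
So the master's height is 796.22 × 1.4633 ≈ 1165.14.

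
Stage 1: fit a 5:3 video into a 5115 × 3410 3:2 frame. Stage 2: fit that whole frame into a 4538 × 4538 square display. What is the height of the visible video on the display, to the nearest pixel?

First fit — 5:3 into 5115×3410 spans the width: 5115.00 × 3069.00.
3:2 in 4538×4538: fills the width, so the intermediate becomes 4538.00 × 3025.33 — a scale of ×0.8872.
The video scales with it: height 3069.00 × 0.8872 ≈ 2722.80.

2723 px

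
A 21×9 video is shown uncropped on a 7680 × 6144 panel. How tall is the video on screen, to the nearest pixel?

3291 px

21×9 is wider than 5:4, so it spans the full width.
Content height = 7680 × 9/21 ≈ 3291.43 px.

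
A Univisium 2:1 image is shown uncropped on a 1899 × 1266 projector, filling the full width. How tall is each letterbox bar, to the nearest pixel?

158 px

That makes the image 949.50 px tall (1899 × 1/2).
Leftover height: 1266 − 949.50 = 316.50 px → 158.25 each side.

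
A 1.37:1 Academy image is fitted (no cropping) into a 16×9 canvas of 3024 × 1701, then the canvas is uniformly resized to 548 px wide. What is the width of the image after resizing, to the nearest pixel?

422 px

Fitted into 3024×1701, the image spans the height; its width is 1701 × 1.370 ≈ 2330.37 px.
Scaling 3024 → 548 is ×0.1812, so the width becomes 2330.37 × 0.1812 ≈ 422.30 px.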